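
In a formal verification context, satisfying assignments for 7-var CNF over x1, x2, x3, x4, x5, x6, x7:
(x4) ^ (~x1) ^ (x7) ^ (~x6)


CNF with 4 clauses over 7 vars (128 assignments).
An assignment satisfies CNF iff every clause has >=1 true literal.
Check each row (bits = x1,x2,x3,x4,x5,x6,x7; clause T/F shown):
  row 0 [0000000]: clauses=FTFT -> 0
  row 1 [0000001]: clauses=FTTT -> 0
  row 2 [0000010]: clauses=FTFF -> 0
  row 3 [0000011]: clauses=FTTF -> 0
  row 4 [0000100]: clauses=FTFT -> 0
  (every remaining row is evaluated the same way; all 128 results are listed next)
Full result column, 8 rows per line (x1,x2,x3,x4 fixed per line; x5,x6,x7 runs 000..111 left to right):
  rows 0-7 [x1,x2,x3,x4=0000]: 00000000  (ones: 0)
  rows 8-15 [x1,x2,x3,x4=0001]: 01000100  (ones: 2)
  rows 16-23 [x1,x2,x3,x4=0010]: 00000000  (ones: 0)
  rows 24-31 [x1,x2,x3,x4=0011]: 01000100  (ones: 2)
  rows 32-39 [x1,x2,x3,x4=0100]: 00000000  (ones: 0)
  rows 40-47 [x1,x2,x3,x4=0101]: 01000100  (ones: 2)
  rows 48-55 [x1,x2,x3,x4=0110]: 00000000  (ones: 0)
  rows 56-63 [x1,x2,x3,x4=0111]: 01000100  (ones: 2)
  rows 64-71 [x1,x2,x3,x4=1000]: 00000000  (ones: 0)
  rows 72-79 [x1,x2,x3,x4=1001]: 00000000  (ones: 0)
  rows 80-87 [x1,x2,x3,x4=1010]: 00000000  (ones: 0)
  rows 88-95 [x1,x2,x3,x4=1011]: 00000000  (ones: 0)
  rows 96-103 [x1,x2,x3,x4=1100]: 00000000  (ones: 0)
  rows 104-111 [x1,x2,x3,x4=1101]: 00000000  (ones: 0)
  rows 112-119 [x1,x2,x3,x4=1110]: 00000000  (ones: 0)
  rows 120-127 [x1,x2,x3,x4=1111]: 00000000  (ones: 0)
Satisfying assignments = 0+2+0+2+0+2+0+2+0+0+0+0+0+0+0+0 = 8

8


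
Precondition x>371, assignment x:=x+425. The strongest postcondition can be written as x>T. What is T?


Formula: sp(P, x:=E) = exists old_x. (x = E[old_x/x]) AND P[old_x/x] (old_x is the value of x before the assignment; eliminate old_x by solving x = E[old_x/x] for old_x)
Step 1: Precondition P: x>371, i.e. old_x > 371
Step 2: Assignment gives x = old_x + 425, so old_x = x - 425
Step 3: Substitute into P: x - 425 > 371
Step 4: Simplify: x > 371+425 = 796

796


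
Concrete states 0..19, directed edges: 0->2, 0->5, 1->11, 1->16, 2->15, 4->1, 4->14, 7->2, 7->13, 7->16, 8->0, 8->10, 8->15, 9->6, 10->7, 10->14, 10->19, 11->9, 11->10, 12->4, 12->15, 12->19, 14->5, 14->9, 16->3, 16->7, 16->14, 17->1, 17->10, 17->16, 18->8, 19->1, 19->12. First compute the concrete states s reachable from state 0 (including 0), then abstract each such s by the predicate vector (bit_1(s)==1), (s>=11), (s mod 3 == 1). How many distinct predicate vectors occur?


BFS from 0:
Concrete reachable: {0, 2, 5, 15}
Abstract via predicates (bit_1(s)==1), (s>=11), (s mod 3 == 1):
  (0,0,0) <- {0, 5}
  (1,0,0) <- {2}
  (1,1,0) <- {15}
Distinct abstract states = 3

3


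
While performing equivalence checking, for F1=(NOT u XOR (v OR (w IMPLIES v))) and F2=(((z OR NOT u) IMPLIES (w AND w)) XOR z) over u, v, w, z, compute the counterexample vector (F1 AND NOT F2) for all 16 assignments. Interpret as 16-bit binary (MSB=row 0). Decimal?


F1 = (NOT u XOR (v OR (w IMPLIES v)))
F2 = (((z OR NOT u) IMPLIES (w AND w)) XOR z)
Counterexample to F1=>F2 is where F1=1 and F2=0.
Evaluate each row (bits = u,v,w,z, MSB first):
  row 0 [0000]: F1=0 F2=0 -> F1&~F2 -> 0
  row 1 [0001]: F1=0 F2=1 -> F1&~F2 -> 0
  row 2 [0010]: F1=1 F2=1 -> F1&~F2 -> 0
  row 3 [0011]: F1=1 F2=0 -> F1&~F2 -> 1
  row 4 [0100]: F1=0 F2=0 -> F1&~F2 -> 0
  row 5 [0101]: F1=0 F2=1 -> F1&~F2 -> 0
  row 6 [0110]: F1=0 F2=1 -> F1&~F2 -> 0
  row 7 [0111]: F1=0 F2=0 -> F1&~F2 -> 0
  row 8 [1000]: F1=1 F2=1 -> F1&~F2 -> 0
  row 9 [1001]: F1=1 F2=1 -> F1&~F2 -> 0
  row 10 [1010]: F1=0 F2=1 -> F1&~F2 -> 0
  row 11 [1011]: F1=0 F2=0 -> F1&~F2 -> 0
  row 12 [1100]: F1=1 F2=1 -> F1&~F2 -> 0
  row 13 [1101]: F1=1 F2=1 -> F1&~F2 -> 0
  row 14 [1110]: F1=1 F2=1 -> F1&~F2 -> 0
  row 15 [1111]: F1=1 F2=0 -> F1&~F2 -> 1
Full result column, 4 rows per line (u,v fixed per line; w,z runs 00..11 left to right):
  rows 0-3 [u,v=00]: 0001  = hex 1
  rows 4-7 [u,v=01]: 0000  = hex 0
  rows 8-11 [u,v=10]: 0000  = hex 0
  rows 12-15 [u,v=11]: 0001  = hex 1
Counterexample vector (row 0 .. row 15) = 0001000000000001
Output column grouped in 4s = 0001 0000 0000 0001 = 0x1001
Convert to decimal digit by digit (value = value*16 + digit):
  1 -> 1
  1*16 + 0 = 16
  16*16 + 0 = 256
  256*16 + 1 = 4097
Decimal = 4097

4097


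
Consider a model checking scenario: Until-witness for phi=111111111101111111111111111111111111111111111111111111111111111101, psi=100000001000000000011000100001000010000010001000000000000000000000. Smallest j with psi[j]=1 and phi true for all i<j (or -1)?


(phi U psi) at 0: need smallest j with psi[j]=1 and phi[i]=1 for all i in [0,j).
Scan from step 0:
  step 0: psi=1 and phi held for [0,0) -> witness found
Witness step = 0

0


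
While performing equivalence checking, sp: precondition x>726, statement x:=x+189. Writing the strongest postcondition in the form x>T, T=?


Formula: sp(P, x:=E) = exists old_x. (x = E[old_x/x]) AND P[old_x/x] (old_x is the value of x before the assignment; eliminate old_x by solving x = E[old_x/x] for old_x)
Step 1: Precondition P: x>726, i.e. old_x > 726
Step 2: Assignment gives x = old_x + 189, so old_x = x - 189
Step 3: Substitute into P: x - 189 > 726
Step 4: Simplify: x > 726+189 = 915

915


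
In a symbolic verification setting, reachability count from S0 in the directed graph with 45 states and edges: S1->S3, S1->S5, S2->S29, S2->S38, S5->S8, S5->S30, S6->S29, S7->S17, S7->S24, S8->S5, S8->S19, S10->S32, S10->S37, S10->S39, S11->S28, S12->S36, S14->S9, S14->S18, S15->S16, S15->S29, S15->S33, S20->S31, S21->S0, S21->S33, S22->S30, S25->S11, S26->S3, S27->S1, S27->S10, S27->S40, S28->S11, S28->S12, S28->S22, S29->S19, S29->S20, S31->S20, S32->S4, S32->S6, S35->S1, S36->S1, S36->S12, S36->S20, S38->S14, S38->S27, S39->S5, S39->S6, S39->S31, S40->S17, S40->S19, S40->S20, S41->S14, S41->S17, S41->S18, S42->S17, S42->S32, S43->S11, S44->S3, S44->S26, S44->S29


BFS from S0:
  layer 0: {S0}
Reachable set: {S0}
Count = 1

1


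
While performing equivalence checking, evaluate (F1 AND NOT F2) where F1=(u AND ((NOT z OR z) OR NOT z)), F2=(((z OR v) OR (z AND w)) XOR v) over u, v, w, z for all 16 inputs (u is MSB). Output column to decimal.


F1 = (u AND ((NOT z OR z) OR NOT z))
F2 = (((z OR v) OR (z AND w)) XOR v)
Counterexample to F1=>F2 is where F1=1 and F2=0.
Evaluate each row (bits = u,v,w,z, MSB first):
  row 0 [0000]: F1=0 F2=0 -> F1&~F2 -> 0
  row 1 [0001]: F1=0 F2=1 -> F1&~F2 -> 0
  row 2 [0010]: F1=0 F2=0 -> F1&~F2 -> 0
  row 3 [0011]: F1=0 F2=1 -> F1&~F2 -> 0
  row 4 [0100]: F1=0 F2=0 -> F1&~F2 -> 0
  row 5 [0101]: F1=0 F2=0 -> F1&~F2 -> 0
  row 6 [0110]: F1=0 F2=0 -> F1&~F2 -> 0
  row 7 [0111]: F1=0 F2=0 -> F1&~F2 -> 0
  row 8 [1000]: F1=1 F2=0 -> F1&~F2 -> 1
  row 9 [1001]: F1=1 F2=1 -> F1&~F2 -> 0
  row 10 [1010]: F1=1 F2=0 -> F1&~F2 -> 1
  row 11 [1011]: F1=1 F2=1 -> F1&~F2 -> 0
  row 12 [1100]: F1=1 F2=0 -> F1&~F2 -> 1
  row 13 [1101]: F1=1 F2=0 -> F1&~F2 -> 1
  row 14 [1110]: F1=1 F2=0 -> F1&~F2 -> 1
  row 15 [1111]: F1=1 F2=0 -> F1&~F2 -> 1
Full result column, 4 rows per line (u,v fixed per line; w,z runs 00..11 left to right):
  rows 0-3 [u,v=00]: 0000  = hex 0
  rows 4-7 [u,v=01]: 0000  = hex 0
  rows 8-11 [u,v=10]: 1010  = hex A
  rows 12-15 [u,v=11]: 1111  = hex F
Counterexample vector (row 0 .. row 15) = 0000000010101111
Output column grouped in 4s = 0000 0000 1010 1111 = 0x00AF
Convert to decimal digit by digit (value = value*16 + digit):
  0 -> 0
  0*16 + 0 = 0
  0*16 + 10 (A) = 10
  10*16 + 15 (F) = 175
Decimal = 175

175


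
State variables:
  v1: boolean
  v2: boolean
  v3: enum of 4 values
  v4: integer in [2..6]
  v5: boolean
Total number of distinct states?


State space = product of domain sizes of all variables.
Domain sizes:
  v1 (boolean): 2
  v2 (boolean): 2
  v3 (enum of 4 values): 4
  v4 (integer in [2..6]): 5
  v5 (boolean): 2
Product = 2 * 2 * 4 * 5 * 2 = 160

160


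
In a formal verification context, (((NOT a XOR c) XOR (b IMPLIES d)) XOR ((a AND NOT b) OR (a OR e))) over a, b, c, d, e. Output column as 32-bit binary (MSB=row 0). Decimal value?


Formula: (((NOT a XOR c) XOR (b IMPLIES d)) XOR ((a AND NOT b) OR (a OR e))) over a, b, c, d, e (32 rows)
Evaluate each row (bits = a,b,c,d,e, MSB first):
  row 0 [00000]: (((NOT 0 XOR 0) XOR (0 IMPLIES 0)) XOR ((0 AND NOT 0) OR (0 OR 0))) -> 0
  row 1 [00001]: (((NOT 0 XOR 0) XOR (0 IMPLIES 0)) XOR ((0 AND NOT 0) OR (0 OR 1))) -> 1
  row 2 [00010]: (((NOT 0 XOR 0) XOR (0 IMPLIES 1)) XOR ((0 AND NOT 0) OR (0 OR 0))) -> 0
  row 3 [00011]: (((NOT 0 XOR 0) XOR (0 IMPLIES 1)) XOR ((0 AND NOT 0) OR (0 OR 1))) -> 1
  row 4 [00100]: (((NOT 0 XOR 1) XOR (0 IMPLIES 0)) XOR ((0 AND NOT 0) OR (0 OR 0))) -> 1
  row 5 [00101]: (((NOT 0 XOR 1) XOR (0 IMPLIES 0)) XOR ((0 AND NOT 0) OR (0 OR 1))) -> 0
  row 6 [00110]: (((NOT 0 XOR 1) XOR (0 IMPLIES 1)) XOR ((0 AND NOT 0) OR (0 OR 0))) -> 1
  row 7 [00111]: (((NOT 0 XOR 1) XOR (0 IMPLIES 1)) XOR ((0 AND NOT 0) OR (0 OR 1))) -> 0
  row 8 [01000]: (((NOT 0 XOR 0) XOR (1 IMPLIES 0)) XOR ((0 AND NOT 1) OR (0 OR 0))) -> 1
  row 9 [01001]: (((NOT 0 XOR 0) XOR (1 IMPLIES 0)) XOR ((0 AND NOT 1) OR (0 OR 1))) -> 0
  row 10 [01010]: (((NOT 0 XOR 0) XOR (1 IMPLIES 1)) XOR ((0 AND NOT 1) OR (0 OR 0))) -> 0
  row 11 [01011]: (((NOT 0 XOR 0) XOR (1 IMPLIES 1)) XOR ((0 AND NOT 1) OR (0 OR 1))) -> 1
  row 12 [01100]: (((NOT 0 XOR 1) XOR (1 IMPLIES 0)) XOR ((0 AND NOT 1) OR (0 OR 0))) -> 0
  row 13 [01101]: (((NOT 0 XOR 1) XOR (1 IMPLIES 0)) XOR ((0 AND NOT 1) OR (0 OR 1))) -> 1
  row 14 [01110]: (((NOT 0 XOR 1) XOR (1 IMPLIES 1)) XOR ((0 AND NOT 1) OR (0 OR 0))) -> 1
  row 15 [01111]: (((NOT 0 XOR 1) XOR (1 IMPLIES 1)) XOR ((0 AND NOT 1) OR (0 OR 1))) -> 0
  row 16 [10000]: (((NOT 1 XOR 0) XOR (0 IMPLIES 0)) XOR ((1 AND NOT 0) OR (1 OR 0))) -> 0
  row 17 [10001]: (((NOT 1 XOR 0) XOR (0 IMPLIES 0)) XOR ((1 AND NOT 0) OR (1 OR 1))) -> 0
  row 18 [10010]: (((NOT 1 XOR 0) XOR (0 IMPLIES 1)) XOR ((1 AND NOT 0) OR (1 OR 0))) -> 0
  row 19 [10011]: (((NOT 1 XOR 0) XOR (0 IMPLIES 1)) XOR ((1 AND NOT 0) OR (1 OR 1))) -> 0
  row 20 [10100]: (((NOT 1 XOR 1) XOR (0 IMPLIES 0)) XOR ((1 AND NOT 0) OR (1 OR 0))) -> 1
  row 21 [10101]: (((NOT 1 XOR 1) XOR (0 IMPLIES 0)) XOR ((1 AND NOT 0) OR (1 OR 1))) -> 1
  row 22 [10110]: (((NOT 1 XOR 1) XOR (0 IMPLIES 1)) XOR ((1 AND NOT 0) OR (1 OR 0))) -> 1
  row 23 [10111]: (((NOT 1 XOR 1) XOR (0 IMPLIES 1)) XOR ((1 AND NOT 0) OR (1 OR 1))) -> 1
  row 24 [11000]: (((NOT 1 XOR 0) XOR (1 IMPLIES 0)) XOR ((1 AND NOT 1) OR (1 OR 0))) -> 1
  row 25 [11001]: (((NOT 1 XOR 0) XOR (1 IMPLIES 0)) XOR ((1 AND NOT 1) OR (1 OR 1))) -> 1
  row 26 [11010]: (((NOT 1 XOR 0) XOR (1 IMPLIES 1)) XOR ((1 AND NOT 1) OR (1 OR 0))) -> 0
  row 27 [11011]: (((NOT 1 XOR 0) XOR (1 IMPLIES 1)) XOR ((1 AND NOT 1) OR (1 OR 1))) -> 0
  row 28 [11100]: (((NOT 1 XOR 1) XOR (1 IMPLIES 0)) XOR ((1 AND NOT 1) OR (1 OR 0))) -> 0
  row 29 [11101]: (((NOT 1 XOR 1) XOR (1 IMPLIES 0)) XOR ((1 AND NOT 1) OR (1 OR 1))) -> 0
  row 30 [11110]: (((NOT 1 XOR 1) XOR (1 IMPLIES 1)) XOR ((1 AND NOT 1) OR (1 OR 0))) -> 1
  row 31 [11111]: (((NOT 1 XOR 1) XOR (1 IMPLIES 1)) XOR ((1 AND NOT 1) OR (1 OR 1))) -> 1
Full result column, 4 rows per line (a,b,c fixed per line; d,e runs 00..11 left to right):
  rows 0-3 [a,b,c=000]: 0101  = hex 5
  rows 4-7 [a,b,c=001]: 1010  = hex A
  rows 8-11 [a,b,c=010]: 1001  = hex 9
  rows 12-15 [a,b,c=011]: 0110  = hex 6
  rows 16-19 [a,b,c=100]: 0000  = hex 0
  rows 20-23 [a,b,c=101]: 1111  = hex F
  rows 24-27 [a,b,c=110]: 1100  = hex C
  rows 28-31 [a,b,c=111]: 0011  = hex 3
Output column (row 0 .. row 31) = 01011010100101100000111111000011
Output column grouped in 4s = 0101 1010 1001 0110 0000 1111 1100 0011 = 0x5A960FC3
Convert to decimal digit by digit (value = value*16 + digit):
  5 -> 5
  5*16 + 10 (A) = 90
  90*16 + 9 = 1449
  1449*16 + 6 = 23190
  23190*16 + 0 = 371040
  371040*16 + 15 (F) = 5936655
  5936655*16 + 12 (C) = 94986492
  94986492*16 + 3 = 1519783875
Decimal = 1519783875

1519783875


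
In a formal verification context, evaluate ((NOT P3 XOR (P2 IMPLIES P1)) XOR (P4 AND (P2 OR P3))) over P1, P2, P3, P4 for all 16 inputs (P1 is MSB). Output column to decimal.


Formula: ((NOT P3 XOR (P2 IMPLIES P1)) XOR (P4 AND (P2 OR P3))) over P1, P2, P3, P4 (16 rows)
Evaluate each row (bits = P1,P2,P3,P4, MSB first):
  row 0 [0000]: ((NOT 0 XOR (0 IMPLIES 0)) XOR (0 AND (0 OR 0))) -> 0
  row 1 [0001]: ((NOT 0 XOR (0 IMPLIES 0)) XOR (1 AND (0 OR 0))) -> 0
  row 2 [0010]: ((NOT 1 XOR (0 IMPLIES 0)) XOR (0 AND (0 OR 1))) -> 1
  row 3 [0011]: ((NOT 1 XOR (0 IMPLIES 0)) XOR (1 AND (0 OR 1))) -> 0
  row 4 [0100]: ((NOT 0 XOR (1 IMPLIES 0)) XOR (0 AND (1 OR 0))) -> 1
  row 5 [0101]: ((NOT 0 XOR (1 IMPLIES 0)) XOR (1 AND (1 OR 0))) -> 0
  row 6 [0110]: ((NOT 1 XOR (1 IMPLIES 0)) XOR (0 AND (1 OR 1))) -> 0
  row 7 [0111]: ((NOT 1 XOR (1 IMPLIES 0)) XOR (1 AND (1 OR 1))) -> 1
  row 8 [1000]: ((NOT 0 XOR (0 IMPLIES 1)) XOR (0 AND (0 OR 0))) -> 0
  row 9 [1001]: ((NOT 0 XOR (0 IMPLIES 1)) XOR (1 AND (0 OR 0))) -> 0
  row 10 [1010]: ((NOT 1 XOR (0 IMPLIES 1)) XOR (0 AND (0 OR 1))) -> 1
  row 11 [1011]: ((NOT 1 XOR (0 IMPLIES 1)) XOR (1 AND (0 OR 1))) -> 0
  row 12 [1100]: ((NOT 0 XOR (1 IMPLIES 1)) XOR (0 AND (1 OR 0))) -> 0
  row 13 [1101]: ((NOT 0 XOR (1 IMPLIES 1)) XOR (1 AND (1 OR 0))) -> 1
  row 14 [1110]: ((NOT 1 XOR (1 IMPLIES 1)) XOR (0 AND (1 OR 1))) -> 1
  row 15 [1111]: ((NOT 1 XOR (1 IMPLIES 1)) XOR (1 AND (1 OR 1))) -> 0
Full result column, 4 rows per line (P1,P2 fixed per line; P3,P4 runs 00..11 left to right):
  rows 0-3 [P1,P2=00]: 0010  = hex 2
  rows 4-7 [P1,P2=01]: 1001  = hex 9
  rows 8-11 [P1,P2=10]: 0010  = hex 2
  rows 12-15 [P1,P2=11]: 0110  = hex 6
Output column (row 0 .. row 15) = 0010100100100110
Output column grouped in 4s = 0010 1001 0010 0110 = 0x2926
Convert to decimal digit by digit (value = value*16 + digit):
  2 -> 2
  2*16 + 9 = 41
  41*16 + 2 = 658
  658*16 + 6 = 10534
Decimal = 10534

10534


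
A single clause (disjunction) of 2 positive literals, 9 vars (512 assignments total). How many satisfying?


Step 1: Total=2^9=512
Step 2: Unsat when all 2 false: 2^7=128
Step 3: Sat=512-128=384

384


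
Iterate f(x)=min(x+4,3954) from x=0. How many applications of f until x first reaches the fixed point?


Step 1: x=0, cap=3954, increment=4
Step 2: x grows by 4 each step until capped at 3954; fixed point is x=3954
Step 3: iterations = ceil(3954/4) = 989

989


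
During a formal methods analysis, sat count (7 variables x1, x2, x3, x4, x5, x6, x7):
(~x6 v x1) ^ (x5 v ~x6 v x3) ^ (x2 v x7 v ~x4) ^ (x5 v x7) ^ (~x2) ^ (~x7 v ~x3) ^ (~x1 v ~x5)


CNF with 7 clauses over 7 vars (128 assignments).
An assignment satisfies CNF iff every clause has >=1 true literal.
Check each row (bits = x1,x2,x3,x4,x5,x6,x7; clause T/F shown):
  row 0 [0000000]: clauses=TTTFTTT -> 0
  row 1 [0000001]: clauses=TTTTTTT -> 1
  row 2 [0000010]: clauses=FFTFTTT -> 0
  row 3 [0000011]: clauses=FFTTTTT -> 0
  row 4 [0000100]: clauses=TTTTTTT -> 1
  (every remaining row is evaluated the same way; all 128 results are listed next)
Full result column, 8 rows per line (x1,x2,x3,x4 fixed per line; x5,x6,x7 runs 000..111 left to right):
  rows 0-7 [x1,x2,x3,x4=0000]: 01001100  (ones: 3)
  rows 8-15 [x1,x2,x3,x4=0001]: 01000100  (ones: 2)
  rows 16-23 [x1,x2,x3,x4=0010]: 00001000  (ones: 1)
  rows 24-31 [x1,x2,x3,x4=0011]: 00000000  (ones: 0)
  rows 32-39 [x1,x2,x3,x4=0100]: 00000000  (ones: 0)
  rows 40-47 [x1,x2,x3,x4=0101]: 00000000  (ones: 0)
  rows 48-55 [x1,x2,x3,x4=0110]: 00000000  (ones: 0)
  rows 56-63 [x1,x2,x3,x4=0111]: 00000000  (ones: 0)
  rows 64-71 [x1,x2,x3,x4=1000]: 01000000  (ones: 1)
  rows 72-79 [x1,x2,x3,x4=1001]: 01000000  (ones: 1)
  rows 80-87 [x1,x2,x3,x4=1010]: 00000000  (ones: 0)
  rows 88-95 [x1,x2,x3,x4=1011]: 00000000  (ones: 0)
  rows 96-103 [x1,x2,x3,x4=1100]: 00000000  (ones: 0)
  rows 104-111 [x1,x2,x3,x4=1101]: 00000000  (ones: 0)
  rows 112-119 [x1,x2,x3,x4=1110]: 00000000  (ones: 0)
  rows 120-127 [x1,x2,x3,x4=1111]: 00000000  (ones: 0)
Satisfying assignments = 3+2+1+0+0+0+0+0+1+1+0+0+0+0+0+0 = 8

8


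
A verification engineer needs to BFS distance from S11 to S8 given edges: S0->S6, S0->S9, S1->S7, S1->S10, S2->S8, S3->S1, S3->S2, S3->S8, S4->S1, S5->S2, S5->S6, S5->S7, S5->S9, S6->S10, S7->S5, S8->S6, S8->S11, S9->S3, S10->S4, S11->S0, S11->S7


BFS layer-by-layer from S11:
  dist 0: {S11}
  dist 1: {S0, S7}
  dist 2: {S5, S6, S9}
  dist 3: {S2, S3, S10}
  dist 4: {S1, S4, S8}
  -> S8 reached at distance 4
Shortest path length = 4

4


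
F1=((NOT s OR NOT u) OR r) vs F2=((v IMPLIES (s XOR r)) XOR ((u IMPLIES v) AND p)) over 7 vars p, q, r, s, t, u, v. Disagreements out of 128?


F1 = ((NOT s OR NOT u) OR r)
F2 = ((v IMPLIES (s XOR r)) XOR ((u IMPLIES v) AND p))
Evaluate both on each of 128 rows (bits = p,q,r,s,t,u,v):
  row 0 [0000000]: F1=1 F2=1 -> 0
  row 1 [0000001]: F1=1 F2=0 (differ) -> 1
  row 2 [0000010]: F1=1 F2=1 -> 0
  row 3 [0000011]: F1=1 F2=0 (differ) -> 1
  row 4 [0000100]: F1=1 F2=1 -> 0
  (every remaining row is evaluated the same way; all 128 results are listed next)
Full result column, 8 rows per line (p,q,r,s fixed per line; t,u,v runs 000..111 left to right):
  rows 0-7 [p,q,r,s=0000]: 01010101  (ones: 4)
  rows 8-15 [p,q,r,s=0001]: 00110011  (ones: 4)
  rows 16-23 [p,q,r,s=0010]: 00000000  (ones: 0)
  rows 24-31 [p,q,r,s=0011]: 01010101  (ones: 4)
  rows 32-39 [p,q,r,s=0100]: 01010101  (ones: 4)
  rows 40-47 [p,q,r,s=0101]: 00110011  (ones: 4)
  rows 48-55 [p,q,r,s=0110]: 00000000  (ones: 0)
  rows 56-63 [p,q,r,s=0111]: 01010101  (ones: 4)
  rows 64-71 [p,q,r,s=1000]: 10001000  (ones: 2)
  rows 72-79 [p,q,r,s=1001]: 11101110  (ones: 6)
  rows 80-87 [p,q,r,s=1010]: 11011101  (ones: 6)
  rows 88-95 [p,q,r,s=1011]: 10001000  (ones: 2)
  rows 96-103 [p,q,r,s=1100]: 10001000  (ones: 2)
  rows 104-111 [p,q,r,s=1101]: 11101110  (ones: 6)
  rows 112-119 [p,q,r,s=1110]: 11011101  (ones: 6)
  rows 120-127 [p,q,r,s=1111]: 10001000  (ones: 2)
Disagreements = 4+4+0+4+4+4+0+4+2+6+6+2+2+6+6+2 = 56

56


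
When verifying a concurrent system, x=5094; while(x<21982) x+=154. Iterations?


Step 1: x goes from 5094 toward 21982 by 154; the body runs while x<21982, so iterations = ceil((bound-start)/step)
Step 2: Distance=16888
Step 3: ceil(16888/154)=110

110


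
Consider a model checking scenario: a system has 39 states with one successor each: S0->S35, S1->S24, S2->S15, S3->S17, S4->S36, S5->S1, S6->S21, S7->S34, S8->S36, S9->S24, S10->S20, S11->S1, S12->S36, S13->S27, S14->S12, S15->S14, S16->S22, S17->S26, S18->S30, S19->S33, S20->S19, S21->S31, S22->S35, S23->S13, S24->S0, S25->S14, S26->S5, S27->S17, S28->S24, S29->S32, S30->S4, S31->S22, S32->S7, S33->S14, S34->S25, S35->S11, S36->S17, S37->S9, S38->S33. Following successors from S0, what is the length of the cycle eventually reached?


Trace from S0 until a state repeats:
  S0 -> S35 -> S11 -> S1 -> S24 -> S0
S0 first seen at step 0, revisited at step 5.
Cycle length = 5 - 0 = 5

5


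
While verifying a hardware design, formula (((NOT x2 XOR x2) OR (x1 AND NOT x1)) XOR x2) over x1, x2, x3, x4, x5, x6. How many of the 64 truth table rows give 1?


Formula: (((NOT x2 XOR x2) OR (x1 AND NOT x1)) XOR x2) over 6 vars (64 rows)
Evaluate each row (x1, x2, x3, x4, x5, x6 as bits, MSB first):
  row 0 [000000]: (((NOT 0 XOR 0) OR (0 AND NOT 0)) XOR 0) -> 1
  row 1 [000001]: (((NOT 0 XOR 0) OR (0 AND NOT 0)) XOR 0) -> 1
  row 2 [000010]: (((NOT 0 XOR 0) OR (0 AND NOT 0)) XOR 0) -> 1
  row 3 [000011]: (((NOT 0 XOR 0) OR (0 AND NOT 0)) XOR 0) -> 1
  row 4 [000100]: (((NOT 0 XOR 0) OR (0 AND NOT 0)) XOR 0) -> 1
  (every remaining row is evaluated the same way; all 64 results are listed next)
Full result column, 8 rows per line (x1,x2,x3 fixed per line; x4,x5,x6 runs 000..111 left to right):
  rows 0-7 [x1,x2,x3=000]: 11111111  (ones: 8)
  rows 8-15 [x1,x2,x3=001]: 11111111  (ones: 8)
  rows 16-23 [x1,x2,x3=010]: 00000000  (ones: 0)
  rows 24-31 [x1,x2,x3=011]: 00000000  (ones: 0)
  rows 32-39 [x1,x2,x3=100]: 11111111  (ones: 8)
  rows 40-47 [x1,x2,x3=101]: 11111111  (ones: 8)
  rows 48-55 [x1,x2,x3=110]: 00000000  (ones: 0)
  rows 56-63 [x1,x2,x3=111]: 00000000  (ones: 0)
Count of 1-rows = 8+8+0+0+8+8+0+0 = 32

32


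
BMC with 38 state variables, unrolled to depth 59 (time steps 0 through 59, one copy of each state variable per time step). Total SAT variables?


BMC unrolls to depth k, creating one copy of each state var for steps 0..k.
Step count = 59 + 1 = 60 (steps 0 through 59)
Vars per step = 38
Total = 38 * 60 = 2280

2280


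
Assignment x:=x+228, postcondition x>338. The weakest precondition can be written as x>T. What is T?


Formula: wp(x:=E, P) = P[E/x] (substitute E for x in postcondition)
Step 1: Postcondition: x>338
Step 2: Substitute x+228 for x: x+228>338
Step 3: Solve for x: x > 338-228 = 110

110


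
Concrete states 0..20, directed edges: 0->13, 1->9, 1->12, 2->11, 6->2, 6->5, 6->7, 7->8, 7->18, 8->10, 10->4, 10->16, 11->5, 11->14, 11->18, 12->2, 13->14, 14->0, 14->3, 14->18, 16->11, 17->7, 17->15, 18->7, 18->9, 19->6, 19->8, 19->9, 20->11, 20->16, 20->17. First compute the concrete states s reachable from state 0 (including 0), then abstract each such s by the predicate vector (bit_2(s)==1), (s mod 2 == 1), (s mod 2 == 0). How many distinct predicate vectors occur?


BFS from 0:
Concrete reachable: {0, 3, 4, 5, 7, 8, 9, 10, 11, 13, 14, 16, 18}
Abstract via predicates (bit_2(s)==1), (s mod 2 == 1), (s mod 2 == 0):
  (0,0,1) <- {0, 8, 10, 16, 18}
  (0,1,0) <- {3, 9, 11}
  (1,0,1) <- {4, 14}
  (1,1,0) <- {5, 7, 13}
Distinct abstract states = 4

4


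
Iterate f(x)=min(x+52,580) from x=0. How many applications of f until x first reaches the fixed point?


Step 1: x=0, cap=580, increment=52
Step 2: x grows by 52 each step until capped at 580; fixed point is x=580
Step 3: iterations = ceil(580/52) = 12

12


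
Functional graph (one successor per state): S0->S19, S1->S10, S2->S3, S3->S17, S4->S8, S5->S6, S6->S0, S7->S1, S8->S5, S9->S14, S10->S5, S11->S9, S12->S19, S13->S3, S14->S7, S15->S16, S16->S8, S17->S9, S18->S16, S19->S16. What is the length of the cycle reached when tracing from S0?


Trace from S0 until a state repeats:
  S0 -> S19 -> S16 -> S8 -> S5 -> S6 -> S0
S0 first seen at step 0, revisited at step 6.
Cycle length = 6 - 0 = 6

6


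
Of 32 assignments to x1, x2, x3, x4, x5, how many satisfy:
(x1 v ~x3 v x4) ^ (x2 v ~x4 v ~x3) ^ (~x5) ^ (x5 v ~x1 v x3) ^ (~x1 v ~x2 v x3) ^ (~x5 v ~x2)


CNF with 6 clauses over 5 vars (32 assignments).
An assignment satisfies CNF iff every clause has >=1 true literal.
Check each row (bits = x1,x2,x3,x4,x5; clause T/F shown):
  row 0 [00000]: clauses=TTTTTT -> 1
  row 1 [00001]: clauses=TTFTTT -> 0
  row 2 [00010]: clauses=TTTTTT -> 1
  row 3 [00011]: clauses=TTFTTT -> 0
  row 4 [00100]: clauses=FTTTTT -> 0
  row 5 [00101]: clauses=FTFTTT -> 0
  row 6 [00110]: clauses=TFTTTT -> 0
  row 7 [00111]: clauses=TFFTTT -> 0
  row 8 [01000]: clauses=TTTTTT -> 1
  row 9 [01001]: clauses=TTFTTF -> 0
  row 10 [01010]: clauses=TTTTTT -> 1
  row 11 [01011]: clauses=TTFTTF -> 0
  row 12 [01100]: clauses=FTTTTT -> 0
  row 13 [01101]: clauses=FTFTTF -> 0
  row 14 [01110]: clauses=TTTTTT -> 1
  row 15 [01111]: clauses=TTFTTF -> 0
  row 16 [10000]: clauses=TTTFTT -> 0
  row 17 [10001]: clauses=TTFTTT -> 0
  row 18 [10010]: clauses=TTTFTT -> 0
  row 19 [10011]: clauses=TTFTTT -> 0
  row 20 [10100]: clauses=TTTTTT -> 1
  row 21 [10101]: clauses=TTFTTT -> 0
  row 22 [10110]: clauses=TFTTTT -> 0
  row 23 [10111]: clauses=TFFTTT -> 0
  row 24 [11000]: clauses=TTTFFT -> 0
  row 25 [11001]: clauses=TTFTFF -> 0
  row 26 [11010]: clauses=TTTFFT -> 0
  row 27 [11011]: clauses=TTFTFF -> 0
  row 28 [11100]: clauses=TTTTTT -> 1
  row 29 [11101]: clauses=TTFTTF -> 0
  row 30 [11110]: clauses=TTTTTT -> 1
  row 31 [11111]: clauses=TTFTTF -> 0
Full result column, 8 rows per line (x1,x2 fixed per line; x3,x4,x5 runs 000..111 left to right):
  rows 0-7 [x1,x2=00]: 10100000  (ones: 2)
  rows 8-15 [x1,x2=01]: 10100010  (ones: 3)
  rows 16-23 [x1,x2=10]: 00001000  (ones: 1)
  rows 24-31 [x1,x2=11]: 00001010  (ones: 2)
Satisfying assignments = 2+3+1+2 = 8

8


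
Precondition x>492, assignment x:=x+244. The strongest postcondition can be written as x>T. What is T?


Formula: sp(P, x:=E) = exists old_x. (x = E[old_x/x]) AND P[old_x/x] (old_x is the value of x before the assignment; eliminate old_x by solving x = E[old_x/x] for old_x)
Step 1: Precondition P: x>492, i.e. old_x > 492
Step 2: Assignment gives x = old_x + 244, so old_x = x - 244
Step 3: Substitute into P: x - 244 > 492
Step 4: Simplify: x > 492+244 = 736

736


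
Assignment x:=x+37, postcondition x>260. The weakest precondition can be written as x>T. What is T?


Formula: wp(x:=E, P) = P[E/x] (substitute E for x in postcondition)
Step 1: Postcondition: x>260
Step 2: Substitute x+37 for x: x+37>260
Step 3: Solve for x: x > 260-37 = 223

223


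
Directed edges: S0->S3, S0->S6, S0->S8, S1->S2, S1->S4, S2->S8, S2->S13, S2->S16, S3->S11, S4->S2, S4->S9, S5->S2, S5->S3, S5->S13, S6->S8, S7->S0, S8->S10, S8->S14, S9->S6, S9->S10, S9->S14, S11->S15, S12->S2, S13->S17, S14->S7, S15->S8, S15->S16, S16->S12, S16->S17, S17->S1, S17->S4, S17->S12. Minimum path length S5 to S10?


BFS layer-by-layer from S5:
  dist 0: {S5}
  dist 1: {S2, S3, S13}
  dist 2: {S8, S11, S16, S17}
  dist 3: {S1, S4, S10, S12, S14, S15}
  -> S10 reached at distance 3
Shortest path length = 3

3


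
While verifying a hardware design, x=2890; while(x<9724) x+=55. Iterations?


Step 1: x goes from 2890 toward 9724 by 55; the body runs while x<9724, so iterations = ceil((bound-start)/step)
Step 2: Distance=6834
Step 3: ceil(6834/55)=125

125


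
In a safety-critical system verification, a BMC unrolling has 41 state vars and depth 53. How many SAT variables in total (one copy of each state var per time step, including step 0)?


BMC unrolls to depth k, creating one copy of each state var for steps 0..k.
Step count = 53 + 1 = 54 (steps 0 through 53)
Vars per step = 41
Total = 41 * 54 = 2214

2214


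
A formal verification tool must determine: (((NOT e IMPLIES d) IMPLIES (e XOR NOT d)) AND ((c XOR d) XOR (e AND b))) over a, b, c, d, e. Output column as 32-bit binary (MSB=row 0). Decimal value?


Formula: (((NOT e IMPLIES d) IMPLIES (e XOR NOT d)) AND ((c XOR d) XOR (e AND b))) over a, b, c, d, e (32 rows)
Evaluate each row (bits = a,b,c,d,e, MSB first):
  row 0 [00000]: (((NOT 0 IMPLIES 0) IMPLIES (0 XOR NOT 0)) AND ((0 XOR 0) XOR (0 AND 0))) -> 0
  row 1 [00001]: (((NOT 1 IMPLIES 0) IMPLIES (1 XOR NOT 0)) AND ((0 XOR 0) XOR (1 AND 0))) -> 0
  row 2 [00010]: (((NOT 0 IMPLIES 1) IMPLIES (0 XOR NOT 1)) AND ((0 XOR 1) XOR (0 AND 0))) -> 0
  row 3 [00011]: (((NOT 1 IMPLIES 1) IMPLIES (1 XOR NOT 1)) AND ((0 XOR 1) XOR (1 AND 0))) -> 1
  row 4 [00100]: (((NOT 0 IMPLIES 0) IMPLIES (0 XOR NOT 0)) AND ((1 XOR 0) XOR (0 AND 0))) -> 1
  row 5 [00101]: (((NOT 1 IMPLIES 0) IMPLIES (1 XOR NOT 0)) AND ((1 XOR 0) XOR (1 AND 0))) -> 0
  row 6 [00110]: (((NOT 0 IMPLIES 1) IMPLIES (0 XOR NOT 1)) AND ((1 XOR 1) XOR (0 AND 0))) -> 0
  row 7 [00111]: (((NOT 1 IMPLIES 1) IMPLIES (1 XOR NOT 1)) AND ((1 XOR 1) XOR (1 AND 0))) -> 0
  row 8 [01000]: (((NOT 0 IMPLIES 0) IMPLIES (0 XOR NOT 0)) AND ((0 XOR 0) XOR (0 AND 1))) -> 0
  row 9 [01001]: (((NOT 1 IMPLIES 0) IMPLIES (1 XOR NOT 0)) AND ((0 XOR 0) XOR (1 AND 1))) -> 0
  row 10 [01010]: (((NOT 0 IMPLIES 1) IMPLIES (0 XOR NOT 1)) AND ((0 XOR 1) XOR (0 AND 1))) -> 0
  row 11 [01011]: (((NOT 1 IMPLIES 1) IMPLIES (1 XOR NOT 1)) AND ((0 XOR 1) XOR (1 AND 1))) -> 0
  row 12 [01100]: (((NOT 0 IMPLIES 0) IMPLIES (0 XOR NOT 0)) AND ((1 XOR 0) XOR (0 AND 1))) -> 1
  row 13 [01101]: (((NOT 1 IMPLIES 0) IMPLIES (1 XOR NOT 0)) AND ((1 XOR 0) XOR (1 AND 1))) -> 0
  row 14 [01110]: (((NOT 0 IMPLIES 1) IMPLIES (0 XOR NOT 1)) AND ((1 XOR 1) XOR (0 AND 1))) -> 0
  row 15 [01111]: (((NOT 1 IMPLIES 1) IMPLIES (1 XOR NOT 1)) AND ((1 XOR 1) XOR (1 AND 1))) -> 1
  row 16 [10000]: (((NOT 0 IMPLIES 0) IMPLIES (0 XOR NOT 0)) AND ((0 XOR 0) XOR (0 AND 0))) -> 0
  row 17 [10001]: (((NOT 1 IMPLIES 0) IMPLIES (1 XOR NOT 0)) AND ((0 XOR 0) XOR (1 AND 0))) -> 0
  row 18 [10010]: (((NOT 0 IMPLIES 1) IMPLIES (0 XOR NOT 1)) AND ((0 XOR 1) XOR (0 AND 0))) -> 0
  row 19 [10011]: (((NOT 1 IMPLIES 1) IMPLIES (1 XOR NOT 1)) AND ((0 XOR 1) XOR (1 AND 0))) -> 1
  row 20 [10100]: (((NOT 0 IMPLIES 0) IMPLIES (0 XOR NOT 0)) AND ((1 XOR 0) XOR (0 AND 0))) -> 1
  row 21 [10101]: (((NOT 1 IMPLIES 0) IMPLIES (1 XOR NOT 0)) AND ((1 XOR 0) XOR (1 AND 0))) -> 0
  row 22 [10110]: (((NOT 0 IMPLIES 1) IMPLIES (0 XOR NOT 1)) AND ((1 XOR 1) XOR (0 AND 0))) -> 0
  row 23 [10111]: (((NOT 1 IMPLIES 1) IMPLIES (1 XOR NOT 1)) AND ((1 XOR 1) XOR (1 AND 0))) -> 0
  row 24 [11000]: (((NOT 0 IMPLIES 0) IMPLIES (0 XOR NOT 0)) AND ((0 XOR 0) XOR (0 AND 1))) -> 0
  row 25 [11001]: (((NOT 1 IMPLIES 0) IMPLIES (1 XOR NOT 0)) AND ((0 XOR 0) XOR (1 AND 1))) -> 0
  row 26 [11010]: (((NOT 0 IMPLIES 1) IMPLIES (0 XOR NOT 1)) AND ((0 XOR 1) XOR (0 AND 1))) -> 0
  row 27 [11011]: (((NOT 1 IMPLIES 1) IMPLIES (1 XOR NOT 1)) AND ((0 XOR 1) XOR (1 AND 1))) -> 0
  row 28 [11100]: (((NOT 0 IMPLIES 0) IMPLIES (0 XOR NOT 0)) AND ((1 XOR 0) XOR (0 AND 1))) -> 1
  row 29 [11101]: (((NOT 1 IMPLIES 0) IMPLIES (1 XOR NOT 0)) AND ((1 XOR 0) XOR (1 AND 1))) -> 0
  row 30 [11110]: (((NOT 0 IMPLIES 1) IMPLIES (0 XOR NOT 1)) AND ((1 XOR 1) XOR (0 AND 1))) -> 0
  row 31 [11111]: (((NOT 1 IMPLIES 1) IMPLIES (1 XOR NOT 1)) AND ((1 XOR 1) XOR (1 AND 1))) -> 1
Full result column, 4 rows per line (a,b,c fixed per line; d,e runs 00..11 left to right):
  rows 0-3 [a,b,c=000]: 0001  = hex 1
  rows 4-7 [a,b,c=001]: 1000  = hex 8
  rows 8-11 [a,b,c=010]: 0000  = hex 0
  rows 12-15 [a,b,c=011]: 1001  = hex 9
  rows 16-19 [a,b,c=100]: 0001  = hex 1
  rows 20-23 [a,b,c=101]: 1000  = hex 8
  rows 24-27 [a,b,c=110]: 0000  = hex 0
  rows 28-31 [a,b,c=111]: 1001  = hex 9
Output column (row 0 .. row 31) = 00011000000010010001100000001001
Output column grouped in 4s = 0001 1000 0000 1001 0001 1000 0000 1001 = 0x18091809
Convert to decimal digit by digit (value = value*16 + digit):
  1 -> 1
  1*16 + 8 = 24
  24*16 + 0 = 384
  384*16 + 9 = 6153
  6153*16 + 1 = 98449
  98449*16 + 8 = 1575192
  1575192*16 + 0 = 25203072
  25203072*16 + 9 = 403249161
Decimal = 403249161

403249161


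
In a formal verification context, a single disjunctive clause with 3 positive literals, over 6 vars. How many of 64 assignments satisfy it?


Step 1: Total=2^6=64
Step 2: Unsat when all 3 false: 2^3=8
Step 3: Sat=64-8=56

56


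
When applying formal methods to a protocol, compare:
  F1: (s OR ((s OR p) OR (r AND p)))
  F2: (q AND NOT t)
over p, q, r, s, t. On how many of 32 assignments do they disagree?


F1 = (s OR ((s OR p) OR (r AND p)))
F2 = (q AND NOT t)
Evaluate both on each of 32 rows (bits = p,q,r,s,t):
  row 0 [00000]: F1=0 F2=0 -> 0
  row 1 [00001]: F1=0 F2=0 -> 0
  row 2 [00010]: F1=1 F2=0 (differ) -> 1
  row 3 [00011]: F1=1 F2=0 (differ) -> 1
  row 4 [00100]: F1=0 F2=0 -> 0
  row 5 [00101]: F1=0 F2=0 -> 0
  row 6 [00110]: F1=1 F2=0 (differ) -> 1
  row 7 [00111]: F1=1 F2=0 (differ) -> 1
  row 8 [01000]: F1=0 F2=1 (differ) -> 1
  row 9 [01001]: F1=0 F2=0 -> 0
  row 10 [01010]: F1=1 F2=1 -> 0
  row 11 [01011]: F1=1 F2=0 (differ) -> 1
  row 12 [01100]: F1=0 F2=1 (differ) -> 1
  row 13 [01101]: F1=0 F2=0 -> 0
  row 14 [01110]: F1=1 F2=1 -> 0
  row 15 [01111]: F1=1 F2=0 (differ) -> 1
  row 16 [10000]: F1=1 F2=0 (differ) -> 1
  row 17 [10001]: F1=1 F2=0 (differ) -> 1
  row 18 [10010]: F1=1 F2=0 (differ) -> 1
  row 19 [10011]: F1=1 F2=0 (differ) -> 1
  row 20 [10100]: F1=1 F2=0 (differ) -> 1
  row 21 [10101]: F1=1 F2=0 (differ) -> 1
  row 22 [10110]: F1=1 F2=0 (differ) -> 1
  row 23 [10111]: F1=1 F2=0 (differ) -> 1
  row 24 [11000]: F1=1 F2=1 -> 0
  row 25 [11001]: F1=1 F2=0 (differ) -> 1
  row 26 [11010]: F1=1 F2=1 -> 0
  row 27 [11011]: F1=1 F2=0 (differ) -> 1
  row 28 [11100]: F1=1 F2=1 -> 0
  row 29 [11101]: F1=1 F2=0 (differ) -> 1
  row 30 [11110]: F1=1 F2=1 -> 0
  row 31 [11111]: F1=1 F2=0 (differ) -> 1
Full result column, 8 rows per line (p,q fixed per line; r,s,t runs 000..111 left to right):
  rows 0-7 [p,q=00]: 00110011  (ones: 4)
  rows 8-15 [p,q=01]: 10011001  (ones: 4)
  rows 16-23 [p,q=10]: 11111111  (ones: 8)
  rows 24-31 [p,q=11]: 01010101  (ones: 4)
Disagreements = 4+4+8+4 = 20

20


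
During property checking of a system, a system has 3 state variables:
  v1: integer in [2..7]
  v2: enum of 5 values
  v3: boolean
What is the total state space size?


State space = product of domain sizes of all variables.
Domain sizes:
  v1 (integer in [2..7]): 6
  v2 (enum of 5 values): 5
  v3 (boolean): 2
Product = 6 * 5 * 2 = 60

60


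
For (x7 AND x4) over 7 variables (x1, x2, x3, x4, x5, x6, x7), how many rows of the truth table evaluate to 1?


Formula: (x7 AND x4) over 7 vars (128 rows)
Evaluate each row (x1, x2, x3, x4, x5, x6, x7 as bits, MSB first):
  row 0 [0000000]: (0 AND 0) -> 0
  row 1 [0000001]: (1 AND 0) -> 0
  row 2 [0000010]: (0 AND 0) -> 0
  row 3 [0000011]: (1 AND 0) -> 0
  row 4 [0000100]: (0 AND 0) -> 0
  (every remaining row is evaluated the same way; all 128 results are listed next)
Full result column, 8 rows per line (x1,x2,x3,x4 fixed per line; x5,x6,x7 runs 000..111 left to right):
  rows 0-7 [x1,x2,x3,x4=0000]: 00000000  (ones: 0)
  rows 8-15 [x1,x2,x3,x4=0001]: 01010101  (ones: 4)
  rows 16-23 [x1,x2,x3,x4=0010]: 00000000  (ones: 0)
  rows 24-31 [x1,x2,x3,x4=0011]: 01010101  (ones: 4)
  rows 32-39 [x1,x2,x3,x4=0100]: 00000000  (ones: 0)
  rows 40-47 [x1,x2,x3,x4=0101]: 01010101  (ones: 4)
  rows 48-55 [x1,x2,x3,x4=0110]: 00000000  (ones: 0)
  rows 56-63 [x1,x2,x3,x4=0111]: 01010101  (ones: 4)
  rows 64-71 [x1,x2,x3,x4=1000]: 00000000  (ones: 0)
  rows 72-79 [x1,x2,x3,x4=1001]: 01010101  (ones: 4)
  rows 80-87 [x1,x2,x3,x4=1010]: 00000000  (ones: 0)
  rows 88-95 [x1,x2,x3,x4=1011]: 01010101  (ones: 4)
  rows 96-103 [x1,x2,x3,x4=1100]: 00000000  (ones: 0)
  rows 104-111 [x1,x2,x3,x4=1101]: 01010101  (ones: 4)
  rows 112-119 [x1,x2,x3,x4=1110]: 00000000  (ones: 0)
  rows 120-127 [x1,x2,x3,x4=1111]: 01010101  (ones: 4)
Count of 1-rows = 0+4+0+4+0+4+0+4+0+4+0+4+0+4+0+4 = 32

32


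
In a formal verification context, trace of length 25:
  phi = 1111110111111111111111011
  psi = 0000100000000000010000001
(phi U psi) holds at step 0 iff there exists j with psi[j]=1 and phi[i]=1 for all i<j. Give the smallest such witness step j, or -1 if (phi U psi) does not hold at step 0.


(phi U psi) at 0: need smallest j with psi[j]=1 and phi[i]=1 for all i in [0,j).
Scan from step 0:
  step 0: phi=1, psi=0 -> continue
  step 1: phi=1, psi=0 -> continue
  step 2: phi=1, psi=0 -> continue
  step 3: phi=1, psi=0 -> continue
  step 4: psi=1 and phi held for [0,4) -> witness found
Witness step = 4

4


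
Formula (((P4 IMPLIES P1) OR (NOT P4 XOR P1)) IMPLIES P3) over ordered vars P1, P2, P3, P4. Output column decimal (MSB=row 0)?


Formula: (((P4 IMPLIES P1) OR (NOT P4 XOR P1)) IMPLIES P3) over P1, P2, P3, P4 (16 rows)
Evaluate each row (bits = P1,P2,P3,P4, MSB first):
  row 0 [0000]: (((0 IMPLIES 0) OR (NOT 0 XOR 0)) IMPLIES 0) -> 0
  row 1 [0001]: (((1 IMPLIES 0) OR (NOT 1 XOR 0)) IMPLIES 0) -> 1
  row 2 [0010]: (((0 IMPLIES 0) OR (NOT 0 XOR 0)) IMPLIES 1) -> 1
  row 3 [0011]: (((1 IMPLIES 0) OR (NOT 1 XOR 0)) IMPLIES 1) -> 1
  row 4 [0100]: (((0 IMPLIES 0) OR (NOT 0 XOR 0)) IMPLIES 0) -> 0
  row 5 [0101]: (((1 IMPLIES 0) OR (NOT 1 XOR 0)) IMPLIES 0) -> 1
  row 6 [0110]: (((0 IMPLIES 0) OR (NOT 0 XOR 0)) IMPLIES 1) -> 1
  row 7 [0111]: (((1 IMPLIES 0) OR (NOT 1 XOR 0)) IMPLIES 1) -> 1
  row 8 [1000]: (((0 IMPLIES 1) OR (NOT 0 XOR 1)) IMPLIES 0) -> 0
  row 9 [1001]: (((1 IMPLIES 1) OR (NOT 1 XOR 1)) IMPLIES 0) -> 0
  row 10 [1010]: (((0 IMPLIES 1) OR (NOT 0 XOR 1)) IMPLIES 1) -> 1
  row 11 [1011]: (((1 IMPLIES 1) OR (NOT 1 XOR 1)) IMPLIES 1) -> 1
  row 12 [1100]: (((0 IMPLIES 1) OR (NOT 0 XOR 1)) IMPLIES 0) -> 0
  row 13 [1101]: (((1 IMPLIES 1) OR (NOT 1 XOR 1)) IMPLIES 0) -> 0
  row 14 [1110]: (((0 IMPLIES 1) OR (NOT 0 XOR 1)) IMPLIES 1) -> 1
  row 15 [1111]: (((1 IMPLIES 1) OR (NOT 1 XOR 1)) IMPLIES 1) -> 1
Full result column, 4 rows per line (P1,P2 fixed per line; P3,P4 runs 00..11 left to right):
  rows 0-3 [P1,P2=00]: 0111  = hex 7
  rows 4-7 [P1,P2=01]: 0111  = hex 7
  rows 8-11 [P1,P2=10]: 0011  = hex 3
  rows 12-15 [P1,P2=11]: 0011  = hex 3
Output column (row 0 .. row 15) = 0111011100110011
Output column grouped in 4s = 0111 0111 0011 0011 = 0x7733
Convert to decimal digit by digit (value = value*16 + digit):
  7 -> 7
  7*16 + 7 = 119
  119*16 + 3 = 1907
  1907*16 + 3 = 30515
Decimal = 30515

30515


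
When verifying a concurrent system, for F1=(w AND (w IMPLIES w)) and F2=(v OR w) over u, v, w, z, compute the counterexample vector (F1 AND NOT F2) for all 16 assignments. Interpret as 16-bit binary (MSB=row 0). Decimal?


F1 = (w AND (w IMPLIES w))
F2 = (v OR w)
Counterexample to F1=>F2 is where F1=1 and F2=0.
Evaluate each row (bits = u,v,w,z, MSB first):
  row 0 [0000]: F1=0 F2=0 -> F1&~F2 -> 0
  row 1 [0001]: F1=0 F2=0 -> F1&~F2 -> 0
  row 2 [0010]: F1=1 F2=1 -> F1&~F2 -> 0
  row 3 [0011]: F1=1 F2=1 -> F1&~F2 -> 0
  row 4 [0100]: F1=0 F2=1 -> F1&~F2 -> 0
  row 5 [0101]: F1=0 F2=1 -> F1&~F2 -> 0
  row 6 [0110]: F1=1 F2=1 -> F1&~F2 -> 0
  row 7 [0111]: F1=1 F2=1 -> F1&~F2 -> 0
  row 8 [1000]: F1=0 F2=0 -> F1&~F2 -> 0
  row 9 [1001]: F1=0 F2=0 -> F1&~F2 -> 0
  row 10 [1010]: F1=1 F2=1 -> F1&~F2 -> 0
  row 11 [1011]: F1=1 F2=1 -> F1&~F2 -> 0
  row 12 [1100]: F1=0 F2=1 -> F1&~F2 -> 0
  row 13 [1101]: F1=0 F2=1 -> F1&~F2 -> 0
  row 14 [1110]: F1=1 F2=1 -> F1&~F2 -> 0
  row 15 [1111]: F1=1 F2=1 -> F1&~F2 -> 0
Full result column, 4 rows per line (u,v fixed per line; w,z runs 00..11 left to right):
  rows 0-3 [u,v=00]: 0000  = hex 0
  rows 4-7 [u,v=01]: 0000  = hex 0
  rows 8-11 [u,v=10]: 0000  = hex 0
  rows 12-15 [u,v=11]: 0000  = hex 0
Counterexample vector (row 0 .. row 15) = 0000000000000000
Output column grouped in 4s = 0000 0000 0000 0000 = 0x0000
Convert to decimal digit by digit (value = value*16 + digit):
  0 -> 0
  0*16 + 0 = 0
  0*16 + 0 = 0
  0*16 + 0 = 0
Decimal = 0

0


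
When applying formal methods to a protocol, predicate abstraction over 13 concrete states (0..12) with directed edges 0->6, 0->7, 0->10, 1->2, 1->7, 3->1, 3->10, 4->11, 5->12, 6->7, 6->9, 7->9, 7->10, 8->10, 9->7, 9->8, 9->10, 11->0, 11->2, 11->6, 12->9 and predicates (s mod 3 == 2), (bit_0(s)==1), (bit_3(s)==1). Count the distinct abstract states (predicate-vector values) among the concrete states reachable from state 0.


BFS from 0:
Concrete reachable: {0, 6, 7, 8, 9, 10}
Abstract via predicates (s mod 3 == 2), (bit_0(s)==1), (bit_3(s)==1):
  (0,0,0) <- {0, 6}
  (0,0,1) <- {10}
  (0,1,0) <- {7}
  (0,1,1) <- {9}
  (1,0,1) <- {8}
Distinct abstract states = 5

5


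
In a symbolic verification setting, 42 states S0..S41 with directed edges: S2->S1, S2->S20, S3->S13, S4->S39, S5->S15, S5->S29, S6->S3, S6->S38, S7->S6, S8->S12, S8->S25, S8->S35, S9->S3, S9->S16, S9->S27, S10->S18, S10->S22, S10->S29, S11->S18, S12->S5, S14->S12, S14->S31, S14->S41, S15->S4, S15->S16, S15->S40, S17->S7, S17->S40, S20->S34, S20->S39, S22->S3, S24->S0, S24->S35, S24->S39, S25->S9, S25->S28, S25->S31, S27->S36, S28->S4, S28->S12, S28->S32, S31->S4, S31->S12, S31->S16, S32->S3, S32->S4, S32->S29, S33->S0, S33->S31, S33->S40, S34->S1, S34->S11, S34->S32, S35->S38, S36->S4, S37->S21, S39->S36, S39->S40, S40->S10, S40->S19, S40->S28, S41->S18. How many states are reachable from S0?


BFS from S0:
  layer 0: {S0}
Reachable set: {S0}
Count = 1

1


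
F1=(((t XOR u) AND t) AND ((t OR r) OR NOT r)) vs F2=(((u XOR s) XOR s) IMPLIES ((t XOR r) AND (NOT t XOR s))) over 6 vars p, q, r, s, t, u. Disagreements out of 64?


F1 = (((t XOR u) AND t) AND ((t OR r) OR NOT r))
F2 = (((u XOR s) XOR s) IMPLIES ((t XOR r) AND (NOT t XOR s)))
Evaluate both on each of 64 rows (bits = p,q,r,s,t,u):
  row 0 [000000]: F1=0 F2=1 (differ) -> 1
  row 1 [000001]: F1=0 F2=0 -> 0
  row 2 [000010]: F1=1 F2=1 -> 0
  row 3 [000011]: F1=0 F2=0 -> 0
  row 4 [000100]: F1=0 F2=1 (differ) -> 1
  (every remaining row is evaluated the same way; all 64 results are listed next)
Full result column, 8 rows per line (p,q,r fixed per line; s,t,u runs 000..111 left to right):
  rows 0-7 [p,q,r=000]: 10001001  (ones: 3)
  rows 8-15 [p,q,r=001]: 11001000  (ones: 3)
  rows 16-23 [p,q,r=010]: 10001001  (ones: 3)
  rows 24-31 [p,q,r=011]: 11001000  (ones: 3)
  rows 32-39 [p,q,r=100]: 10001001  (ones: 3)
  rows 40-47 [p,q,r=101]: 11001000  (ones: 3)
  rows 48-55 [p,q,r=110]: 10001001  (ones: 3)
  rows 56-63 [p,q,r=111]: 11001000  (ones: 3)
Disagreements = 3+3+3+3+3+3+3+3 = 24

24
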